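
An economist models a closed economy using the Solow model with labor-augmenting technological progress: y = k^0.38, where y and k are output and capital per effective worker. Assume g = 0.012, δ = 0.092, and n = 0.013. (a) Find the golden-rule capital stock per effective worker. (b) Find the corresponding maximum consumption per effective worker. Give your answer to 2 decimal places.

Break-even investment rate: n + g + δ = 0.013 + 0.012 + 0.092 = 0.117.
Maximizing c = f(k) − (n+g+δ)·k gives f'(k) = n+g+δ, i.e. 0.38·k^(0.38−1) = 0.117, so k_gold = (0.38/0.117)^(1/0.62) ≈ 6.6859.
y_gold = 6.6859^0.38 ≈ 2.0585; c_gold = y_gold − 0.117·k_gold ≈ 1.2763.

(a) k_gold ≈ 6.69; (b) c_gold ≈ 1.28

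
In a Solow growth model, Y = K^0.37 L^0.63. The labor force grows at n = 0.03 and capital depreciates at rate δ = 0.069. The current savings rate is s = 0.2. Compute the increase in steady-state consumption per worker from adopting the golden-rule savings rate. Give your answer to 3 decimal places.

Δc ≈ 0.157

The effective depreciation rate is n + δ = 0.03 + 0.069 = 0.099.
Current steady state (s = 0.2): k* = (0.2/0.099)^(1/0.63) ≈ 3.0532, y* = 3.0532^0.37 ≈ 1.5113, c* = (1−0.2)·1.5113 ≈ 1.2091.
Setting f'(k) = n+δ gives 0.37·k^(0.37−1) = 0.099, hence k_gold = (0.37/0.099)^(1/0.63) ≈ 8.1065.
y_gold = 8.1065^0.37 ≈ 2.1690, c_gold = y_gold − 0.099·k_gold ≈ 1.3665.
Gain: Δc = 1.3665 − 1.2091 ≈ 0.1574.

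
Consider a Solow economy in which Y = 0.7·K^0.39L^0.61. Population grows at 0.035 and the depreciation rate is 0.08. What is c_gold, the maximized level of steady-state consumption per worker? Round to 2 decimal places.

Capital per worker breaks even when investment replaces (n + δ)·k; here n + δ = 0.115.
Maximizing c = f(k) − (n+δ)·k gives f'(k) = n+δ, i.e. 0.39·0.7·k^(0.39−1) = 0.115, so k_gold = (0.39·0.7/0.115)^(1/0.61) ≈ 4.1259.
y_gold = 0.7·4.1259^0.39 ≈ 1.2166.
c_gold = y_gold − (n+δ)·k_gold = 1.2166 − 0.115·4.1259 ≈ 0.7421.

c_gold ≈ 0.74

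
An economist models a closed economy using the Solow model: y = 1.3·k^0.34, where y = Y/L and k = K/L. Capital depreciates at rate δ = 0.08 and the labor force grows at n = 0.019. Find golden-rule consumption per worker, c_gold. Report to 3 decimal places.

Break-even investment rate: n + δ = 0.019 + 0.08 = 0.099.
At the golden rule the marginal product of capital equals n+δ: 0.34·1.3·k^(0.34−1) = 0.099. Solving, k_gold = (0.34·1.3/0.099)^(1/0.66) ≈ 9.6500.
y_gold = 1.3·9.6500^0.34 ≈ 2.8098.
c_gold = y_gold − (n+δ)·k_gold = 2.8098 − 0.099·9.6500 ≈ 1.8545.

c_gold ≈ 1.854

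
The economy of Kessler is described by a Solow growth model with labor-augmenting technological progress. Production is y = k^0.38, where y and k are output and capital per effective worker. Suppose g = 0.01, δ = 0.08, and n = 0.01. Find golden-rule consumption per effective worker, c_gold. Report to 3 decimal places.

c_gold ≈ 1.405

Break-even investment rate: n + g + δ = 0.01 + 0.01 + 0.08 = 0.1.
Maximizing c = f(k) − (n+g+δ)·k gives f'(k) = n+g+δ, i.e. 0.38·k^(0.38−1) = 0.1, so k_gold = (0.38/0.1)^(1/0.62) ≈ 8.6126.
y_gold = 8.6126^0.38 ≈ 2.2665.
c_gold = y_gold − (n+g+δ)·k_gold = 2.2665 − 0.1·8.6126 ≈ 1.4052.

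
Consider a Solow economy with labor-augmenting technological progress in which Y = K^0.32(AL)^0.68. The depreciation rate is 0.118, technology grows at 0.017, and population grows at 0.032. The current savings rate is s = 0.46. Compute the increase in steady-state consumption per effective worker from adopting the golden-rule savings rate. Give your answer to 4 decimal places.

Δc ≈ 0.0536

The effective depreciation rate is n + g + δ = 0.032 + 0.017 + 0.118 = 0.167.
Current steady state (s = 0.46): k* = (0.46/0.167)^(1/0.68) ≈ 4.4373, y* = 4.4373^0.32 ≈ 1.6109, c* = (1−0.46)·1.6109 ≈ 0.8699.
Setting f'(k) = n+g+δ gives 0.32·k^(0.32−1) = 0.167, hence k_gold = (0.32/0.167)^(1/0.68) ≈ 2.6022.
y_gold = 2.6022^0.32 ≈ 1.3580, c_gold = y_gold − 0.167·k_gold ≈ 0.9235.
Gain: Δc = 0.9235 − 0.8699 ≈ 0.0536.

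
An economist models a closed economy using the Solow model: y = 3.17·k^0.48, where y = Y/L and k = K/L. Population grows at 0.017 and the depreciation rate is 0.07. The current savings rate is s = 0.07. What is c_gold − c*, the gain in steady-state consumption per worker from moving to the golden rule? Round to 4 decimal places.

Δc ≈ 16.1369

Capital per worker breaks even when investment replaces (n + δ)·k; here n + δ = 0.087.
Current steady state (s = 0.07): k* = (0.07·3.17/0.087)^(1/0.52) ≈ 6.0534, y* = 3.17·6.0534^0.48 ≈ 7.5235, c* = (1−0.07)·7.5235 ≈ 6.9968.
Maximizing c = f(k) − (n+δ)·k gives f'(k) = n+δ, i.e. 0.48·3.17·k^(0.48−1) = 0.087, so k_gold = (0.48·3.17/0.087)^(1/0.52) ≈ 245.4505.
y_gold = 3.17·245.4505^0.48 ≈ 44.4879, c_gold = y_gold − 0.087·k_gold ≈ 23.1337.
Gain: Δc = 23.1337 − 6.9968 ≈ 16.1369.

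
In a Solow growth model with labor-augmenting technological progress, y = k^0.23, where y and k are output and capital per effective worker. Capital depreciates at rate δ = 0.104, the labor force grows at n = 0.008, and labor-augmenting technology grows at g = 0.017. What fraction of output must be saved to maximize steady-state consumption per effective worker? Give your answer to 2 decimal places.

n + g + δ = 0.008 + 0.017 + 0.104 = 0.129.
At the golden rule MPK = n+g+δ, and in any Cobb-Douglas steady state s = (n+g+δ)·k/y = MPK·k/y = capital's share 0.23.

s_gold = 0.23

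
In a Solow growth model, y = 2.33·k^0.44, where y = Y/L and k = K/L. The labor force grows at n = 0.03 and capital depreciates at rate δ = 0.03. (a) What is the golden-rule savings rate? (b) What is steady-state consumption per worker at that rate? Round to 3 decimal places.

(a) s_gold = 0.440; (b) c_gold ≈ 12.136

Break-even investment rate: n + δ = 0.03 + 0.03 = 0.06.
For Cobb-Douglas, s_gold equals capital's share: s_gold = 0.44.
At the golden rule the marginal product of capital equals n+δ: 0.44·2.33·k^(0.44−1) = 0.06. Solving, k_gold = (0.44·2.33/0.06)^(1/0.56) ≈ 158.9183.
y_gold = 2.33·158.9183^0.44 ≈ 21.6707; c_gold = (1−0.44)·y_gold ≈ 12.1356.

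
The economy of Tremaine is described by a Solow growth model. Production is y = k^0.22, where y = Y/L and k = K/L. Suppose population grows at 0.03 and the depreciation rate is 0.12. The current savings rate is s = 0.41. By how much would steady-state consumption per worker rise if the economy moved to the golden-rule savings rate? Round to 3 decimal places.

Δc ≈ 0.086

The effective depreciation rate is n + δ = 0.03 + 0.12 = 0.15.
Current steady state (s = 0.41): k* = (0.41/0.15)^(1/0.78) ≈ 3.6296, y* = 3.6296^0.22 ≈ 1.3279, c* = (1−0.41)·1.3279 ≈ 0.7835.
Golden rule sets MPK = n+δ: 0.22·k^(0.22−1) = 0.15, so k_gold = (0.22/0.15)^(1/0.78) ≈ 1.6340.
y_gold = 1.6340^0.22 ≈ 1.1141, c_gold = y_gold − 0.15·k_gold ≈ 0.8690.
Gain: Δc = 0.8690 − 0.7835 ≈ 0.0855.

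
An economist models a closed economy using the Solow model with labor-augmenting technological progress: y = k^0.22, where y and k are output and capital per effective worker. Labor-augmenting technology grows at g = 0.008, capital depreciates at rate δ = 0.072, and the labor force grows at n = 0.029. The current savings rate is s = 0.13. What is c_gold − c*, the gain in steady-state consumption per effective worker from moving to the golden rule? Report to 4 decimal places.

Δc ≈ 0.0365

The effective depreciation rate is n + g + δ = 0.029 + 0.008 + 0.072 = 0.109.
Current steady state (s = 0.13): k* = (0.13/0.109)^(1/0.78) ≈ 1.2534, y* = 1.2534^0.22 ≈ 1.0509, c* = (1−0.13)·1.0509 ≈ 0.9143.
Maximizing c = f(k) − (n+g+δ)·k gives f'(k) = n+g+δ, i.e. 0.22·k^(0.22−1) = 0.109, so k_gold = (0.22/0.109)^(1/0.78) ≈ 2.4605.
y_gold = 2.4605^0.22 ≈ 1.2191, c_gold = y_gold − 0.109·k_gold ≈ 0.9509.
Gain: Δc = 0.9509 − 0.9143 ≈ 0.0365.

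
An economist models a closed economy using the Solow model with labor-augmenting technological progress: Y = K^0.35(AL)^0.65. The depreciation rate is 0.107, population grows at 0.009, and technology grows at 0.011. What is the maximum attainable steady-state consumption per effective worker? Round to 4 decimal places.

c_gold ≈ 1.1220

Capital per effective worker breaks even when investment replaces (n + g + δ)·k; here n + g + δ = 0.127.
Setting f'(k) = n+g+δ gives 0.35·k^(0.35−1) = 0.127, hence k_gold = (0.35/0.127)^(1/0.65) ≈ 4.7570.
y_gold = 4.7570^0.35 ≈ 1.7261.
c_gold = y_gold − (n+g+δ)·k_gold = 1.7261 − 0.127·4.7570 ≈ 1.1220.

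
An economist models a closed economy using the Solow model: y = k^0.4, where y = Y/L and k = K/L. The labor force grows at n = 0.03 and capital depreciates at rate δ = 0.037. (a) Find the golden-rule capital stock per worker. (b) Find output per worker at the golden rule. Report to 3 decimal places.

(a) k_gold ≈ 19.648; (b) y_gold ≈ 3.291

The effective depreciation rate is n + δ = 0.03 + 0.037 = 0.067.
Maximizing c = f(k) − (n+δ)·k gives f'(k) = n+δ, i.e. 0.4·k^(0.4−1) = 0.067, so k_gold = (0.4/0.067)^(1/0.6) ≈ 19.6476.
y_gold = 19.6476^0.4 ≈ 3.2910.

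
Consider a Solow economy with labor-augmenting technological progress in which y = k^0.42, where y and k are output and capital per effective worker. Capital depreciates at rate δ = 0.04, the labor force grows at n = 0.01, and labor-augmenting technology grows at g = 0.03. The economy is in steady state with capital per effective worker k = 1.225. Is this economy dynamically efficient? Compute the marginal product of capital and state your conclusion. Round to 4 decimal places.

dynamically efficient; MPK ≈ 0.3734

Capital per effective worker breaks even when investment replaces (n + g + δ)·k; here n + g + δ = 0.08.
MPK = 0.42·k^(0.42−1) = 0.42·1.225^(-0.58) ≈ 0.3734.
MPK > 0.08, so the economy is dynamically efficient (under-saving).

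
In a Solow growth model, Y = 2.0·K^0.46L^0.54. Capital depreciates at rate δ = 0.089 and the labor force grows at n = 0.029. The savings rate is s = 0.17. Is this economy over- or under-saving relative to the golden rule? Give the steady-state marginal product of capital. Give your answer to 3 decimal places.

n + δ = 0.029 + 0.089 = 0.118.
Steady-state k*: s·A·k^0.46 = 0.118·k gives k* = (0.17·2.0/0.118)^(1/0.54) ≈ 7.0975.
MPK = 0.46·2.0·7.0975^(-0.54) ≈ 0.3193.
MPK > n+δ = 0.118, so the economy is dynamically efficient (under-saving).

under-saving; MPK ≈ 0.319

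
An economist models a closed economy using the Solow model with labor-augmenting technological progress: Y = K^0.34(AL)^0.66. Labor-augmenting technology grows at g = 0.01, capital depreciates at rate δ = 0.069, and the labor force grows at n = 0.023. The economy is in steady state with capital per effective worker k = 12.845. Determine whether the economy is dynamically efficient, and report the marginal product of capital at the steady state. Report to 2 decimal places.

dynamically inefficient; MPK ≈ 0.06

Break-even investment rate: n + g + δ = 0.023 + 0.01 + 0.069 = 0.102.
MPK = 0.34·k^(0.34−1) = 0.34·12.845^(-0.66) ≈ 0.0631.
MPK < 0.102, so the economy is dynamically inefficient (over-saving).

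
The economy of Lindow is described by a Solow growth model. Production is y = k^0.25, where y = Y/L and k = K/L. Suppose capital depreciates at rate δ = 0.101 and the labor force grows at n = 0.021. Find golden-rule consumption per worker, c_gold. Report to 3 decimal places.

c_gold ≈ 0.953

Break-even investment rate: n + δ = 0.021 + 0.101 = 0.122.
At the golden rule the marginal product of capital equals n+δ: 0.25·k^(0.25−1) = 0.122. Solving, k_gold = (0.25/0.122)^(1/0.75) ≈ 2.6028.
y_gold = 2.6028^0.25 ≈ 1.2702.
c_gold = y_gold − (n+δ)·k_gold = 1.2702 − 0.122·2.6028 ≈ 0.9526.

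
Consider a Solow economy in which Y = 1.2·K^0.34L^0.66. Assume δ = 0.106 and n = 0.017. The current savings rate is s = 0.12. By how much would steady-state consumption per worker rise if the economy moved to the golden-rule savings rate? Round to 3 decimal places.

Break-even investment rate: n + δ = 0.017 + 0.106 = 0.123.
Current steady state (s = 0.12): k* = (0.12·1.2/0.123)^(1/0.66) ≈ 1.2698, y* = 1.2·1.2698^0.34 ≈ 1.3015, c* = (1−0.12)·1.3015 ≈ 1.1453.
Maximizing c = f(k) − (n+δ)·k gives f'(k) = n+δ, i.e. 0.34·1.2·k^(0.34−1) = 0.123, so k_gold = (0.34·1.2/0.123)^(1/0.66) ≈ 6.1521.
y_gold = 1.2·6.1521^0.34 ≈ 2.2256, c_gold = y_gold − 0.123·k_gold ≈ 1.4689.
Gain: Δc = 1.4689 − 1.1453 ≈ 0.3236.

Δc ≈ 0.324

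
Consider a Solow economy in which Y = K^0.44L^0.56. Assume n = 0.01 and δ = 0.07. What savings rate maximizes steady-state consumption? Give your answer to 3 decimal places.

n + δ = 0.01 + 0.07 = 0.08.
At the golden rule MPK = n+δ, and in any Cobb-Douglas steady state s = (n+δ)·k/y = MPK·k/y = capital's share 0.44.

s_gold = 0.440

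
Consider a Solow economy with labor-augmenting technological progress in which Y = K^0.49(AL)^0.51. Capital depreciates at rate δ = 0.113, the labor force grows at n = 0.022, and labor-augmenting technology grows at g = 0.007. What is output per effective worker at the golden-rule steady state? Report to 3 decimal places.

n + g + δ = 0.022 + 0.007 + 0.113 = 0.142.
At the golden rule the marginal product of capital equals n+g+δ: 0.49·k^(0.49−1) = 0.142. Solving, k_gold = (0.49/0.142)^(1/0.51) ≈ 11.3428.
Output: y_gold = k_gold^0.49 = 11.3428^0.49 ≈ 3.2871.

y_gold ≈ 3.287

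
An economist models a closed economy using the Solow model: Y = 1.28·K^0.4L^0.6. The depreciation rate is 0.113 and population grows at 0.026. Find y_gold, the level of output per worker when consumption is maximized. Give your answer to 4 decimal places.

y_gold ≈ 3.0529

Capital per worker breaks even when investment replaces (n + δ)·k; here n + δ = 0.139.
Golden rule sets MPK = n+δ: 0.4·1.28·k^(0.4−1) = 0.139, so k_gold = (0.4·1.28/0.139)^(1/0.6) ≈ 8.7853.
Output: y_gold = 1.28·k_gold^0.4 = 1.28·8.7853^0.4 ≈ 3.0529.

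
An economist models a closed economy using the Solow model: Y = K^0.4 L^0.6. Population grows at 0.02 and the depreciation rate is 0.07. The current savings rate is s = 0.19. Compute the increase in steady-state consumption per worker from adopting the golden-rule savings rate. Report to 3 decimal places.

Δc ≈ 0.289

The effective depreciation rate is n + δ = 0.02 + 0.07 = 0.09.
Current steady state (s = 0.19): k* = (0.19/0.09)^(1/0.6) ≈ 3.4742, y* = 3.4742^0.4 ≈ 1.6457, c* = (1−0.19)·1.6457 ≈ 1.3330.
Golden rule sets MPK = n+δ: 0.4·k^(0.4−1) = 0.09, so k_gold = (0.4/0.09)^(1/0.6) ≈ 12.0142.
y_gold = 12.0142^0.4 ≈ 2.7032, c_gold = y_gold − 0.09·k_gold ≈ 1.6219.
Gain: Δc = 1.6219 − 1.3330 ≈ 0.2889.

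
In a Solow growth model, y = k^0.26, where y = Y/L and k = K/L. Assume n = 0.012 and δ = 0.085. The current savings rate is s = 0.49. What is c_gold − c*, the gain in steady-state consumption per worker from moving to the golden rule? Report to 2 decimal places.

The effective depreciation rate is n + δ = 0.012 + 0.085 = 0.097.
Current steady state (s = 0.49): k* = (0.49/0.097)^(1/0.74) ≈ 8.9243, y* = 8.9243^0.26 ≈ 1.7666, c* = (1−0.49)·1.7666 ≈ 0.9010.
Setting f'(k) = n+δ gives 0.26·k^(0.26−1) = 0.097, hence k_gold = (0.26/0.097)^(1/0.74) ≈ 3.7901.
y_gold = 3.7901^0.26 ≈ 1.4140, c_gold = y_gold − 0.097·k_gold ≈ 1.0464.
Gain: Δc = 1.0464 − 0.9010 ≈ 0.1454.

Δc ≈ 0.15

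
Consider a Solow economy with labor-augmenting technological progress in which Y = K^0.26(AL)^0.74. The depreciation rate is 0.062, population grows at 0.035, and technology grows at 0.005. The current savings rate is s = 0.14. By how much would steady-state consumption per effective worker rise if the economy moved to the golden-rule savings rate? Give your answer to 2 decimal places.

Δc ≈ 0.07

The effective depreciation rate is n + g + δ = 0.035 + 0.005 + 0.062 = 0.102.
Current steady state (s = 0.14): k* = (0.14/0.102)^(1/0.74) ≈ 1.5341, y* = 1.5341^0.26 ≈ 1.1177, c* = (1−0.14)·1.1177 ≈ 0.9612.
Golden rule sets MPK = n+g+δ: 0.26·k^(0.26−1) = 0.102, so k_gold = (0.26/0.102)^(1/0.74) ≈ 3.5412.
y_gold = 3.5412^0.26 ≈ 1.3892, c_gold = y_gold − 0.102·k_gold ≈ 1.0280.
Gain: Δc = 1.0280 − 0.9612 ≈ 0.0668.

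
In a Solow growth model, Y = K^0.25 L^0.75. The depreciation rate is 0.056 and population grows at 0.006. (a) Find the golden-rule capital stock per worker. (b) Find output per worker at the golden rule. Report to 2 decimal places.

(a) k_gold ≈ 6.42; (b) y_gold ≈ 1.59

Break-even investment rate: n + δ = 0.006 + 0.056 = 0.062.
Setting f'(k) = n+δ gives 0.25·k^(0.25−1) = 0.062, hence k_gold = (0.25/0.062)^(1/0.75) ≈ 6.4180.
y_gold = 6.4180^0.25 ≈ 1.5917.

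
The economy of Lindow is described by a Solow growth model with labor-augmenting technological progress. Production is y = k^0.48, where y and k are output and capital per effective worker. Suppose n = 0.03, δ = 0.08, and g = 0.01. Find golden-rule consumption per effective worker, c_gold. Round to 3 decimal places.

c_gold ≈ 1.870

Capital per effective worker breaks even when investment replaces (n + g + δ)·k; here n + g + δ = 0.12.
Maximizing c = f(k) − (n+g+δ)·k gives f'(k) = n+g+δ, i.e. 0.48·k^(0.48−1) = 0.12, so k_gold = (0.48/0.12)^(1/0.52) ≈ 14.3816.
y_gold = 14.3816^0.48 ≈ 3.5954.
c_gold = y_gold − (n+g+δ)·k_gold = 3.5954 − 0.12·14.3816 ≈ 1.8696.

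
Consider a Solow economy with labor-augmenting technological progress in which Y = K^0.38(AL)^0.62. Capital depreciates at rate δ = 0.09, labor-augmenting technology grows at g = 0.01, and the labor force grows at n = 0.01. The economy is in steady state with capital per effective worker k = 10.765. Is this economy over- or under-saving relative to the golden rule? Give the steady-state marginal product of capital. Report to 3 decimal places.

over-saving; MPK ≈ 0.087

Capital per effective worker breaks even when investment replaces (n + g + δ)·k; here n + g + δ = 0.11.
MPK = 0.38·k^(0.38−1) = 0.38·10.765^(-0.62) ≈ 0.0871.
MPK < 0.11, so the economy is dynamically inefficient (over-saving).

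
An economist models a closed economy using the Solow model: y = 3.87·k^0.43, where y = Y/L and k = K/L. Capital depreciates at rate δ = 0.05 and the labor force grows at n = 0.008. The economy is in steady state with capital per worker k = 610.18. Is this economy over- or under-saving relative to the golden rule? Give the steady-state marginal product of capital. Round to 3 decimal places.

Break-even investment rate: n + δ = 0.008 + 0.05 = 0.058.
MPK = 0.43·3.87·k^(0.43−1) = 0.43·3.87·610.18^(-0.57) ≈ 0.0430.
MPK < 0.058, so the economy is dynamically inefficient (over-saving).

over-saving; MPK ≈ 0.043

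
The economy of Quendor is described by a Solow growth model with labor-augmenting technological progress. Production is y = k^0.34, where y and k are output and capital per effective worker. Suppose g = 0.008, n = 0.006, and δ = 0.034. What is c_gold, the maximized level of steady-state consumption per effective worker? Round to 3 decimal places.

The effective depreciation rate is n + g + δ = 0.006 + 0.008 + 0.034 = 0.048.
At the golden rule the marginal product of capital equals n+g+δ: 0.34·k^(0.34−1) = 0.048. Solving, k_gold = (0.34/0.048)^(1/0.66) ≈ 19.4195.
y_gold = 19.4195^0.34 ≈ 2.7416.
c_gold = y_gold − (n+g+δ)·k_gold = 2.7416 − 0.048·19.4195 ≈ 1.8094.

c_gold ≈ 1.809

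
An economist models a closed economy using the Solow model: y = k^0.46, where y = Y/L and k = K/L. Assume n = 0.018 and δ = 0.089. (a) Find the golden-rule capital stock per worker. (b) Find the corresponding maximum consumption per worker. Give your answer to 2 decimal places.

The effective depreciation rate is n + δ = 0.018 + 0.089 = 0.107.
Maximizing c = f(k) − (n+δ)·k gives f'(k) = n+δ, i.e. 0.46·k^(0.46−1) = 0.107, so k_gold = (0.46/0.107)^(1/0.54) ≈ 14.8907.
y_gold = 14.8907^0.46 ≈ 3.4637; c_gold = y_gold − 0.107·k_gold ≈ 1.8704.

(a) k_gold ≈ 14.89; (b) c_gold ≈ 1.87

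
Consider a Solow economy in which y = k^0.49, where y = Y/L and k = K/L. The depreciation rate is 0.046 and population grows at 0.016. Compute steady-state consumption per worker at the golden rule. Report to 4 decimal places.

Break-even investment rate: n + δ = 0.016 + 0.046 = 0.062.
Setting f'(k) = n+δ gives 0.49·k^(0.49−1) = 0.062, hence k_gold = (0.49/0.062)^(1/0.51) ≈ 57.5971.
y_gold = 57.5971^0.49 ≈ 7.2878.
c_gold = y_gold − (n+δ)·k_gold = 7.2878 − 0.062·57.5971 ≈ 3.7168.

c_gold ≈ 3.7168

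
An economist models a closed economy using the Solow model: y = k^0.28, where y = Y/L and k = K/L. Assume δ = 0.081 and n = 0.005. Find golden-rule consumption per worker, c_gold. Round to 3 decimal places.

Capital per worker breaks even when investment replaces (n + δ)·k; here n + δ = 0.086.
Setting f'(k) = n+δ gives 0.28·k^(0.28−1) = 0.086, hence k_gold = (0.28/0.086)^(1/0.72) ≈ 5.1526.
y_gold = 5.1526^0.28 ≈ 1.5826.
c_gold = y_gold − (n+δ)·k_gold = 1.5826 − 0.086·5.1526 ≈ 1.1395.

c_gold ≈ 1.139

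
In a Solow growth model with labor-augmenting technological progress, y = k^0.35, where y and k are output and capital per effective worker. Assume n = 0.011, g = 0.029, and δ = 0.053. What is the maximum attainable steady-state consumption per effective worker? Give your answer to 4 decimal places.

c_gold ≈ 1.3269

The effective depreciation rate is n + g + δ = 0.011 + 0.029 + 0.053 = 0.093.
Setting f'(k) = n+g+δ gives 0.35·k^(0.35−1) = 0.093, hence k_gold = (0.35/0.093)^(1/0.65) ≈ 7.6827.
y_gold = 7.6827^0.35 ≈ 2.0414.
c_gold = y_gold − (n+g+δ)·k_gold = 2.0414 − 0.093·7.6827 ≈ 1.3269.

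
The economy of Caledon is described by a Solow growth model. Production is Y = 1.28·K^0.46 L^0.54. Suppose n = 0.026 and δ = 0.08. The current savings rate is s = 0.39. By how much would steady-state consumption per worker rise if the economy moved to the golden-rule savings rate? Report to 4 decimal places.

Δc ≈ 0.0553

Break-even investment rate: n + δ = 0.026 + 0.08 = 0.106.
Current steady state (s = 0.39): k* = (0.39·1.28/0.106)^(1/0.54) ≈ 17.6294, y* = 1.28·17.6294^0.46 ≈ 4.7916, c* = (1−0.39)·4.7916 ≈ 2.9229.
Setting f'(k) = n+δ gives 0.46·1.28·k^(0.46−1) = 0.106, hence k_gold = (0.46·1.28/0.106)^(1/0.54) ≈ 23.9334.
y_gold = 1.28·23.9334^0.46 ≈ 5.5151, c_gold = y_gold − 0.106·k_gold ≈ 2.9781.
Gain: Δc = 2.9781 − 2.9229 ≈ 0.0553.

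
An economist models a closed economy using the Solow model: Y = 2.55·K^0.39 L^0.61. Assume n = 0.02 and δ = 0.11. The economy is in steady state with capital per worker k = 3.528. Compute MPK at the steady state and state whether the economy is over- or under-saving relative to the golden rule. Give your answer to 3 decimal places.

Break-even investment rate: n + δ = 0.02 + 0.11 = 0.13.
MPK = 0.39·2.55·k^(0.39−1) = 0.39·2.55·3.528^(-0.61) ≈ 0.4609.
MPK > 0.13, so the economy is dynamically efficient (under-saving).

under-saving; MPK ≈ 0.461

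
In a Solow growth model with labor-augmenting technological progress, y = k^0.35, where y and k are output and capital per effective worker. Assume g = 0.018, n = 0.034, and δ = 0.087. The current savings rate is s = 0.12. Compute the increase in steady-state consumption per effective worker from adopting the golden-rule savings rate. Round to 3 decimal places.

Break-even investment rate: n + g + δ = 0.034 + 0.018 + 0.087 = 0.139.
Current steady state (s = 0.12): k* = (0.12/0.139)^(1/0.65) ≈ 0.7976, y* = 0.7976^0.35 ≈ 0.9239, c* = (1−0.12)·0.9239 ≈ 0.8130.
Golden rule sets MPK = n+g+δ: 0.35·k^(0.35−1) = 0.139, so k_gold = (0.35/0.139)^(1/0.65) ≈ 4.1400.
y_gold = 4.1400^0.35 ≈ 1.6442, c_gold = y_gold − 0.139·k_gold ≈ 1.0687.
Gain: Δc = 1.0687 − 0.8130 ≈ 0.2557.

Δc ≈ 0.256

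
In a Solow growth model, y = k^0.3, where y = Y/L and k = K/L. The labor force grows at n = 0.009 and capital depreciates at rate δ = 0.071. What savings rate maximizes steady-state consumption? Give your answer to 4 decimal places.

The effective depreciation rate is n + δ = 0.009 + 0.071 = 0.08.
At the golden rule MPK = n+δ, and in any Cobb-Douglas steady state s = (n+δ)·k/y = MPK·k/y = capital's share 0.3.

s_gold = 0.3000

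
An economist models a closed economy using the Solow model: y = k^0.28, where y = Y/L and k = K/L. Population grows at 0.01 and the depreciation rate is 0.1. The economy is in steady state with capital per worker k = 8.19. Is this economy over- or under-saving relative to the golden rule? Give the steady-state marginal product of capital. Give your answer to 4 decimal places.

Break-even investment rate: n + δ = 0.01 + 0.1 = 0.11.
MPK = 0.28·k^(0.28−1) = 0.28·8.19^(-0.72) ≈ 0.0616.
MPK < 0.11, so the economy is dynamically inefficient (over-saving).

over-saving; MPK ≈ 0.0616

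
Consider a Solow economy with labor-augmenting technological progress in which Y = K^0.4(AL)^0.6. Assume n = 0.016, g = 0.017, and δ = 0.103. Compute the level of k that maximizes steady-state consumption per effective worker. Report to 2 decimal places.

n + g + δ = 0.016 + 0.017 + 0.103 = 0.136.
Setting f'(k) = n+g+δ gives 0.4·k^(0.4−1) = 0.136, hence k_gold = (0.4/0.136)^(1/0.6) ≈ 6.0377.

k_gold ≈ 6.04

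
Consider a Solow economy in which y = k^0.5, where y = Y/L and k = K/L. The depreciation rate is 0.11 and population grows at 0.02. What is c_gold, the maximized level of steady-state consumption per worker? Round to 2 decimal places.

n + δ = 0.02 + 0.11 = 0.13.
Setting f'(k) = n+δ gives 0.5·k^(0.5−1) = 0.13, hence k_gold = (0.5/0.13)^(1/0.5) ≈ 14.7929.
y_gold = 14.7929^0.5 ≈ 3.8462.
c_gold = y_gold − (n+δ)·k_gold = 3.8462 − 0.13·14.7929 ≈ 1.9231.

c_gold ≈ 1.92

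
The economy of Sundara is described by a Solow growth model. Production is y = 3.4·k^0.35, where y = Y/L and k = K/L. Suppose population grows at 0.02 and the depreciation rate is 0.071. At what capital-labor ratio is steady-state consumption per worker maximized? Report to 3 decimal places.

k_gold ≈ 52.204

Capital per worker breaks even when investment replaces (n + δ)·k; here n + δ = 0.091.
Maximizing c = f(k) − (n+δ)·k gives f'(k) = n+δ, i.e. 0.35·3.4·k^(0.35−1) = 0.091, so k_gold = (0.35·3.4/0.091)^(1/0.65) ≈ 52.2037.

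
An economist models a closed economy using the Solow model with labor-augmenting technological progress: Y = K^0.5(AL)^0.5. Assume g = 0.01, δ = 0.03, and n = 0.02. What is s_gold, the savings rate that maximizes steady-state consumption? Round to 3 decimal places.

s_gold = 0.500

The effective depreciation rate is n + g + δ = 0.02 + 0.01 + 0.03 = 0.06.
At the golden rule MPK = n+g+δ, and in any Cobb-Douglas steady state s = (n+g+δ)·k/y = MPK·k/y = capital's share 0.5.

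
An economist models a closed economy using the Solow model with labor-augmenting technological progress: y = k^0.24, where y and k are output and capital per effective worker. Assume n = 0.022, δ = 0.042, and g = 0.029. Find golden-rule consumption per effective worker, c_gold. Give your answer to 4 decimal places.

The effective depreciation rate is n + g + δ = 0.022 + 0.029 + 0.042 = 0.093.
Maximizing c = f(k) − (n+g+δ)·k gives f'(k) = n+g+δ, i.e. 0.24·k^(0.24−1) = 0.093, so k_gold = (0.24/0.093)^(1/0.76) ≈ 3.4814.
y_gold = 3.4814^0.24 ≈ 1.3490.
c_gold = y_gold − (n+g+δ)·k_gold = 1.3490 − 0.093·3.4814 ≈ 1.0253.

c_gold ≈ 1.0253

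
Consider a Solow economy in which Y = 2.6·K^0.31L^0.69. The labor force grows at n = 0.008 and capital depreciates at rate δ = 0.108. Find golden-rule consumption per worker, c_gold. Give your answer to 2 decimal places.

n + δ = 0.008 + 0.108 = 0.116.
Golden rule sets MPK = n+δ: 0.31·2.6·k^(0.31−1) = 0.116, so k_gold = (0.31·2.6/0.116)^(1/0.69) ≈ 16.6001.
y_gold = 2.6·16.6001^0.31 ≈ 6.2117.
c_gold = y_gold − (n+δ)·k_gold = 6.2117 − 0.116·16.6001 ≈ 4.2860.

c_gold ≈ 4.29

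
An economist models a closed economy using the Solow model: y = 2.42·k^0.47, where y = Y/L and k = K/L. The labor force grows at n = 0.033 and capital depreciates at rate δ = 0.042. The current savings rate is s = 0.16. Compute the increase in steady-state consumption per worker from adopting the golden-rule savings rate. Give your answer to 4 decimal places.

n + δ = 0.033 + 0.042 = 0.075.
Current steady state (s = 0.16): k* = (0.16·2.42/0.075)^(1/0.53) ≈ 22.1333, y* = 2.42·22.1333^0.47 ≈ 10.3750, c* = (1−0.16)·10.3750 ≈ 8.7150.
At the golden rule the marginal product of capital equals n+δ: 0.47·2.42·k^(0.47−1) = 0.075. Solving, k_gold = (0.47·2.42/0.075)^(1/0.53) ≈ 169.0529.
y_gold = 2.42·169.0529^0.47 ≈ 26.9765, c_gold = y_gold − 0.075·k_gold ≈ 14.2976.
Gain: Δc = 14.2976 − 8.7150 ≈ 5.5826.

Δc ≈ 5.5826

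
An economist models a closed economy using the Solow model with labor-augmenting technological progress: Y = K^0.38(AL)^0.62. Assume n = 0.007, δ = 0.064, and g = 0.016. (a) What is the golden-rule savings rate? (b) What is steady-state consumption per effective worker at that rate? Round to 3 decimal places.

(a) s_gold = 0.380; (b) c_gold ≈ 1.530

The effective depreciation rate is n + g + δ = 0.007 + 0.016 + 0.064 = 0.087.
For Cobb-Douglas, s_gold equals capital's share: s_gold = 0.38.
Maximizing c = f(k) − (n+g+δ)·k gives f'(k) = n+g+δ, i.e. 0.38·k^(0.38−1) = 0.087, so k_gold = (0.38/0.087)^(1/0.62) ≈ 10.7816.
y_gold = 10.7816^0.38 ≈ 2.4684; c_gold = (1−0.38)·y_gold ≈ 1.5304.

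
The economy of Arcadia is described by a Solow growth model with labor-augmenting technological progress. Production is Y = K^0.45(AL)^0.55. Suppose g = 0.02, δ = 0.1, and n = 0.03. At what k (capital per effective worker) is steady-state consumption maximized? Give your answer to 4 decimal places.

The effective depreciation rate is n + g + δ = 0.03 + 0.02 + 0.1 = 0.15.
Setting f'(k) = n+g+δ gives 0.45·k^(0.45−1) = 0.15, hence k_gold = (0.45/0.15)^(1/0.55) ≈ 7.3704.

k_gold ≈ 7.3704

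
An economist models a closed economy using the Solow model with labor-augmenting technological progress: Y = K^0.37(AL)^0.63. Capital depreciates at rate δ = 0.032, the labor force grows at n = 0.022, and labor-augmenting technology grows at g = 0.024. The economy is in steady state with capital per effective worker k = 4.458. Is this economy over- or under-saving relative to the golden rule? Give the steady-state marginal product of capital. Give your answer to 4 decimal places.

Break-even investment rate: n + g + δ = 0.022 + 0.024 + 0.032 = 0.078.
MPK = 0.37·k^(0.37−1) = 0.37·4.458^(-0.63) ≈ 0.1443.
MPK > 0.078, so the economy is dynamically efficient (under-saving).

under-saving; MPK ≈ 0.1443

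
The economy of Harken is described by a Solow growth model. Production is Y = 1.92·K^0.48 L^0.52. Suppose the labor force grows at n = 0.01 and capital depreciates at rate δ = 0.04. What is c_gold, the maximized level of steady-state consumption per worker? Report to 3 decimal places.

Break-even investment rate: n + δ = 0.01 + 0.04 = 0.05.
Maximizing c = f(k) − (n+δ)·k gives f'(k) = n+δ, i.e. 0.48·1.92·k^(0.48−1) = 0.05, so k_gold = (0.48·1.92/0.05)^(1/0.52) ≈ 271.5146.
y_gold = 1.92·271.5146^0.48 ≈ 28.2828.
c_gold = y_gold − (n+δ)·k_gold = 28.2828 − 0.05·271.5146 ≈ 14.7070.

c_gold ≈ 14.707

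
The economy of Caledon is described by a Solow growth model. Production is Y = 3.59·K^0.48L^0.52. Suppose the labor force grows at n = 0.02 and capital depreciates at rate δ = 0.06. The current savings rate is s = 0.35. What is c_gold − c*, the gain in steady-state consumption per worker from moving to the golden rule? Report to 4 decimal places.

Break-even investment rate: n + δ = 0.02 + 0.06 = 0.08.
Current steady state (s = 0.35): k* = (0.35·3.59/0.08)^(1/0.52) ≈ 199.5903, y* = 3.59·199.5903^0.48 ≈ 45.6206, c* = (1−0.35)·45.6206 ≈ 29.6534.
Setting f'(k) = n+δ gives 0.48·3.59·k^(0.48−1) = 0.08, hence k_gold = (0.48·3.59/0.08)^(1/0.52) ≈ 366.3819.
y_gold = 3.59·366.3819^0.48 ≈ 61.0637, c_gold = y_gold − 0.08·k_gold ≈ 31.7531.
Gain: Δc = 31.7531 − 29.6534 ≈ 2.0997.

Δc ≈ 2.0997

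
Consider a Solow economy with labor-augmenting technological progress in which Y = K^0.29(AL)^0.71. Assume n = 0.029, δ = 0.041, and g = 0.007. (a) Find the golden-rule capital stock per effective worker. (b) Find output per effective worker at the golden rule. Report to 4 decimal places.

(a) k_gold ≈ 6.4735; (b) y_gold ≈ 1.7188

The effective depreciation rate is n + g + δ = 0.029 + 0.007 + 0.041 = 0.077.
Setting f'(k) = n+g+δ gives 0.29·k^(0.29−1) = 0.077, hence k_gold = (0.29/0.077)^(1/0.71) ≈ 6.4735.
y_gold = 6.4735^0.29 ≈ 1.7188.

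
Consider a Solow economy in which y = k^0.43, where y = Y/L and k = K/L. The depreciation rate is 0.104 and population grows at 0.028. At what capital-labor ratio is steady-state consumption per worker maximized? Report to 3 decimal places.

k_gold ≈ 7.940

Break-even investment rate: n + δ = 0.028 + 0.104 = 0.132.
At the golden rule the marginal product of capital equals n+δ: 0.43·k^(0.43−1) = 0.132. Solving, k_gold = (0.43/0.132)^(1/0.57) ≈ 7.9399.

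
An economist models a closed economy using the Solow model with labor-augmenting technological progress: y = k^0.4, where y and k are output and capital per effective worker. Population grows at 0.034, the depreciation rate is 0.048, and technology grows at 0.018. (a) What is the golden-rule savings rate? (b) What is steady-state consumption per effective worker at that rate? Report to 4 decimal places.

n + g + δ = 0.034 + 0.018 + 0.048 = 0.1.
For Cobb-Douglas, s_gold equals capital's share: s_gold = 0.4.
Golden rule sets MPK = n+g+δ: 0.4·k^(0.4−1) = 0.1, so k_gold = (0.4/0.1)^(1/0.6) ≈ 10.0794.
y_gold = 10.0794^0.4 ≈ 2.5198; c_gold = (1−0.4)·y_gold ≈ 1.5119.

(a) s_gold = 0.4000; (b) c_gold ≈ 1.5119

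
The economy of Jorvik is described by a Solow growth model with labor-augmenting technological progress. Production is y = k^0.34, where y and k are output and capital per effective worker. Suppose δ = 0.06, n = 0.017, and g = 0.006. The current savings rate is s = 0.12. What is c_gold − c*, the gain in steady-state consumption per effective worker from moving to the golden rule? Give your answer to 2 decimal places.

Capital per effective worker breaks even when investment replaces (n + g + δ)·k; here n + g + δ = 0.083.
Current steady state (s = 0.12): k* = (0.12/0.083)^(1/0.66) ≈ 1.7482, y* = 1.7482^0.34 ≈ 1.2091, c* = (1−0.12)·1.2091 ≈ 1.0640.
At the golden rule the marginal product of capital equals n+g+δ: 0.34·k^(0.34−1) = 0.083. Solving, k_gold = (0.34/0.083)^(1/0.66) ≈ 8.4699.
y_gold = 8.4699^0.34 ≈ 2.0677, c_gold = y_gold − 0.083·k_gold ≈ 1.3647.
Gain: Δc = 1.3647 − 1.0640 ≈ 0.3006.

Δc ≈ 0.30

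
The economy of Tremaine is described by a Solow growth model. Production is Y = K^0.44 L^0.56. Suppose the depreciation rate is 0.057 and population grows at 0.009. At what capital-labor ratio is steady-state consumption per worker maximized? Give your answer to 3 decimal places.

k_gold ≈ 29.598

Break-even investment rate: n + δ = 0.009 + 0.057 = 0.066.
Golden rule sets MPK = n+δ: 0.44·k^(0.44−1) = 0.066, so k_gold = (0.44/0.066)^(1/0.56) ≈ 29.5982.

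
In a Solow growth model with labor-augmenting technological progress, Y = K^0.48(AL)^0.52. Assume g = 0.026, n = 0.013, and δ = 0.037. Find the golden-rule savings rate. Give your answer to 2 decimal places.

s_gold = 0.48

The effective depreciation rate is n + g + δ = 0.013 + 0.026 + 0.037 = 0.076.
At the golden rule MPK = n+g+δ, and in any Cobb-Douglas steady state s = (n+g+δ)·k/y = MPK·k/y = capital's share 0.48.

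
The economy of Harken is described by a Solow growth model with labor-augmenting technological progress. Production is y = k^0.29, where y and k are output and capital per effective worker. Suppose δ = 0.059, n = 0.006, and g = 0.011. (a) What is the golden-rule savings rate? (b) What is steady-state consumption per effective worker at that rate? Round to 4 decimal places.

(a) s_gold = 0.2900; (b) c_gold ≈ 1.2269

The effective depreciation rate is n + g + δ = 0.006 + 0.011 + 0.059 = 0.076.
For Cobb-Douglas, s_gold equals capital's share: s_gold = 0.29.
Golden rule sets MPK = n+g+δ: 0.29·k^(0.29−1) = 0.076, so k_gold = (0.29/0.076)^(1/0.71) ≈ 6.5938.
y_gold = 6.5938^0.29 ≈ 1.7280; c_gold = (1−0.29)·y_gold ≈ 1.2269.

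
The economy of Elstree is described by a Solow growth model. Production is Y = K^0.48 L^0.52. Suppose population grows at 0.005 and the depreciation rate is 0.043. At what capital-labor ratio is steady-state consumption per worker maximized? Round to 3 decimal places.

k_gold ≈ 83.768

The effective depreciation rate is n + δ = 0.005 + 0.043 = 0.048.
Golden rule sets MPK = n+δ: 0.48·k^(0.48−1) = 0.048, so k_gold = (0.48/0.048)^(1/0.52) ≈ 83.7678.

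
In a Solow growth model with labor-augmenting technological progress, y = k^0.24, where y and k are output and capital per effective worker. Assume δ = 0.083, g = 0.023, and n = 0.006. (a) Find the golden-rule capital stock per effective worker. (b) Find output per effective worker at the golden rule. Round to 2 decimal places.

(a) k_gold ≈ 2.73; (b) y_gold ≈ 1.27

Capital per effective worker breaks even when investment replaces (n + g + δ)·k; here n + g + δ = 0.112.
At the golden rule the marginal product of capital equals n+g+δ: 0.24·k^(0.24−1) = 0.112. Solving, k_gold = (0.24/0.112)^(1/0.76) ≈ 2.7259.
y_gold = 2.7259^0.24 ≈ 1.2721.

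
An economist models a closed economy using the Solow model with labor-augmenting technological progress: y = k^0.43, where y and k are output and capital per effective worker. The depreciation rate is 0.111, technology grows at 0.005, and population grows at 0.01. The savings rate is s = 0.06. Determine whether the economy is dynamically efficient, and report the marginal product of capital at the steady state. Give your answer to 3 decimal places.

The effective depreciation rate is n + g + δ = 0.01 + 0.005 + 0.111 = 0.126.
Steady-state k*: s·k^0.43 = 0.126·k gives k* = (0.06/0.126)^(1/0.57) ≈ 0.2721.
MPK = 0.43·0.2721^(-0.57) ≈ 0.9030.
MPK > n+g+δ = 0.126, so the economy is dynamically efficient (under-saving).

dynamically efficient; MPK ≈ 0.903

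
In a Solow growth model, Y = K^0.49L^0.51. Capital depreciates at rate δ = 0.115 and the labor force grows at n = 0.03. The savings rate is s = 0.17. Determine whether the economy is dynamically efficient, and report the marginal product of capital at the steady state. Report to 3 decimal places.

dynamically efficient; MPK ≈ 0.418

The effective depreciation rate is n + δ = 0.03 + 0.115 = 0.145.
Steady-state k*: s·k^0.49 = 0.145·k gives k* = (0.17/0.145)^(1/0.51) ≈ 1.3660.
MPK = 0.49·1.3660^(-0.51) ≈ 0.4179.
MPK > n+δ = 0.145, so the economy is dynamically efficient (under-saving).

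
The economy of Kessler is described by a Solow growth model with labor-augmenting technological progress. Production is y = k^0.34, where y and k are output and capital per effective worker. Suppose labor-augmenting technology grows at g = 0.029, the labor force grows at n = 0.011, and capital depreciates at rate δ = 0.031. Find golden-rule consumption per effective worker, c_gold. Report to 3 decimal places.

c_gold ≈ 1.479

n + g + δ = 0.011 + 0.029 + 0.031 = 0.071.
Maximizing c = f(k) − (n+g+δ)·k gives f'(k) = n+g+δ, i.e. 0.34·k^(0.34−1) = 0.071, so k_gold = (0.34/0.071)^(1/0.66) ≈ 10.7309.
y_gold = 10.7309^0.34 ≈ 2.2409.
c_gold = y_gold − (n+g+δ)·k_gold = 2.2409 − 0.071·10.7309 ≈ 1.4790.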